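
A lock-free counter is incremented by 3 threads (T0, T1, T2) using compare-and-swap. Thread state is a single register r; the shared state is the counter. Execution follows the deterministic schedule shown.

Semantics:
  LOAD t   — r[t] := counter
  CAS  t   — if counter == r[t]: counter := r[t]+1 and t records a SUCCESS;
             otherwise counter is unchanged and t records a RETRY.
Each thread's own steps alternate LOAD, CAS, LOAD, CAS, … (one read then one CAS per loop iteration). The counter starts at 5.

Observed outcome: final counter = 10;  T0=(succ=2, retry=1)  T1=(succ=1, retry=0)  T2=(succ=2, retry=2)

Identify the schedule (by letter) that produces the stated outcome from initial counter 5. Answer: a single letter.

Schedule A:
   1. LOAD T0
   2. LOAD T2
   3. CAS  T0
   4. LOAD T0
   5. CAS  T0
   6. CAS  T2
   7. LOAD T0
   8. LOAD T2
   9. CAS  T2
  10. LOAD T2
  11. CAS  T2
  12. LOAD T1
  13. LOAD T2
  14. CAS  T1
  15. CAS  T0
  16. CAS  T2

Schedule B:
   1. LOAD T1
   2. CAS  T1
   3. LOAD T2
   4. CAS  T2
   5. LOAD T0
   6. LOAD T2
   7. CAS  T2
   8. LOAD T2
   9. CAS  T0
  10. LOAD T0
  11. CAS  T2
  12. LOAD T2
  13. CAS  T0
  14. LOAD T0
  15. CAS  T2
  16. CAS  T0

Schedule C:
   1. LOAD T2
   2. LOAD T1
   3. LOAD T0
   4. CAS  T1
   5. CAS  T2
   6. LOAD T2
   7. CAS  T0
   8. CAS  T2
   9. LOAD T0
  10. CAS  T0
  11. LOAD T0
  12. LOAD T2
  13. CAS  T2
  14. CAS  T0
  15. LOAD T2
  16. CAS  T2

Simulating candidate A:
[1] T0.load  rd  (counter 5, T0.r 5)
[2] T2.load  rd  (counter 5, T2.r 5)
[3] T0.cas  hit  (counter 6, T0.r 5)
[4] T0.load  rd  (counter 6, T0.r 6)
[5] T0.cas  hit  (counter 7, T0.r 6)
[6] T2.cas  miss  (counter 7, T2.r 5)
[7] T0.load  rd  (counter 7, T0.r 7)
[8] T2.load  rd  (counter 7, T2.r 7)
[9] T2.cas  hit  (counter 8, T2.r 7)
[10] T2.load  rd  (counter 8, T2.r 8)
[11] T2.cas  hit  (counter 9, T2.r 8)
[12] T1.load  rd  (counter 9, T1.r 9)
[13] T2.load  rd  (counter 9, T2.r 9)
[14] T1.cas  hit  (counter 10, T1.r 9)
[15] T0.cas  miss  (counter 10, T0.r 7)
[16] T2.cas  miss  (counter 10, T2.r 9)

A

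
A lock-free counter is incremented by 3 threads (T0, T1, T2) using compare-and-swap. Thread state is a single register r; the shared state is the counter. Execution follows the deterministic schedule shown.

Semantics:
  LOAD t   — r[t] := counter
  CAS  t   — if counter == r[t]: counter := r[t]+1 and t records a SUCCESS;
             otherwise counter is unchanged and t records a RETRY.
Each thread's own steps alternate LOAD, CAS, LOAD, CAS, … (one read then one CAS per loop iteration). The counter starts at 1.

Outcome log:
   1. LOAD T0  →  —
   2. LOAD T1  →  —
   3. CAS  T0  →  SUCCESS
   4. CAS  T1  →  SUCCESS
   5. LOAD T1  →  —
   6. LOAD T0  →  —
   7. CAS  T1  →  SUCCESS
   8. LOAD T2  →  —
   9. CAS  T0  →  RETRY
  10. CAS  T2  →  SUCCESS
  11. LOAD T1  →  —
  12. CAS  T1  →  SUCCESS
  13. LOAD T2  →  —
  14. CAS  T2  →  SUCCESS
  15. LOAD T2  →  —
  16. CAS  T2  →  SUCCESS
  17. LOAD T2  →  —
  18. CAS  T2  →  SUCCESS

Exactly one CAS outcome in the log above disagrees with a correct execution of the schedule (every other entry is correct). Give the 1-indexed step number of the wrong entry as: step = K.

Re-executing:
1. LOAD T0 → mem=1 r[T0]=1 [LOAD]
2. LOAD T1 → mem=1 r[T1]=1 [LOAD]
3. CAS T0 → mem=2 r[T0]=1 [OK]
4. CAS T1 → mem=2 r[T1]=1 [RETRY]
5. LOAD T1 → mem=2 r[T1]=2 [LOAD]
6. LOAD T0 → mem=2 r[T0]=2 [LOAD]
7. CAS T1 → mem=3 r[T1]=2 [OK]
8. LOAD T2 → mem=3 r[T2]=3 [LOAD]
9. CAS T0 → mem=3 r[T0]=2 [RETRY]
10. CAS T2 → mem=4 r[T2]=3 [OK]
11. LOAD T1 → mem=4 r[T1]=4 [LOAD]
12. CAS T1 → mem=5 r[T1]=4 [OK]
13. LOAD T2 → mem=5 r[T2]=5 [LOAD]
14. CAS T2 → mem=6 r[T2]=5 [OK]
15. LOAD T2 → mem=6 r[T2]=6 [LOAD]
16. CAS T2 → mem=7 r[T2]=6 [OK]
17. LOAD T2 → mem=7 r[T2]=7 [LOAD]
18. CAS T2 → mem=8 r[T2]=7 [OK]
Log disagrees first at step 4.

step = 4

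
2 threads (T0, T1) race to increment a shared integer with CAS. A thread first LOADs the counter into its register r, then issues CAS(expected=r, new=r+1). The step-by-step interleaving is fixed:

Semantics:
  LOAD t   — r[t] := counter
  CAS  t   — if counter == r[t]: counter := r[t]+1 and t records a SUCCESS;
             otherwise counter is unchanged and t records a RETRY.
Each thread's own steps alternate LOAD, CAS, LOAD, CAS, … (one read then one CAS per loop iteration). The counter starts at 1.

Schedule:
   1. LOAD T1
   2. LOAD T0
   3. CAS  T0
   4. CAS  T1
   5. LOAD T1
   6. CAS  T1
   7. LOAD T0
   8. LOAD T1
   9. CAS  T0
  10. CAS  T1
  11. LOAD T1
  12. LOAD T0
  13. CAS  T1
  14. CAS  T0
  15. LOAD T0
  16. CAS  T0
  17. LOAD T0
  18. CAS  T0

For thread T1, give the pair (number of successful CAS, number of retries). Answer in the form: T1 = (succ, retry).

T1 = (2, 2)

   1) LOAD T1:  M=1  r_T1=1
   2) LOAD T0:  M=1  r_T0=1
   3) CAS  T0:  M=2  r_T0=1 ✓
   4) CAS  T1:  M=2  r_T1=1 ✗
   5) LOAD T1:  M=2  r_T1=2
   6) CAS  T1:  M=3  r_T1=2 ✓
   7) LOAD T0:  M=3  r_T0=3
   8) LOAD T1:  M=3  r_T1=3
   9) CAS  T0:  M=4  r_T0=3 ✓
  10) CAS  T1:  M=4  r_T1=3 ✗
  11) LOAD T1:  M=4  r_T1=4
  12) LOAD T0:  M=4  r_T0=4
  13) CAS  T1:  M=5  r_T1=4 ✓
  14) CAS  T0:  M=5  r_T0=4 ✗
  15) LOAD T0:  M=5  r_T0=5
  16) CAS  T0:  M=6  r_T0=5 ✓
  17) LOAD T0:  M=6  r_T0=6
  18) CAS  T0:  M=7  r_T0=6 ✓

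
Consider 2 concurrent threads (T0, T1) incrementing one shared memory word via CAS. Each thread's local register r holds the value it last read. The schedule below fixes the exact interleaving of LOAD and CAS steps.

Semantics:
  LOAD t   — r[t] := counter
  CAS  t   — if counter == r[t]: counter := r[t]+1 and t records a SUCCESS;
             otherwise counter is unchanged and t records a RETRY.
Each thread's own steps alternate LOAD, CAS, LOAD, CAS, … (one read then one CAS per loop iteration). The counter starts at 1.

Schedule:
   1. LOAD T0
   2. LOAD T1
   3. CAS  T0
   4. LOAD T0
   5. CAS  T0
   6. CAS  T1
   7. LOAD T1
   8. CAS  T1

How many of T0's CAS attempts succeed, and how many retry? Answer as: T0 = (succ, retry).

T0 LOAD — after: cnt=1, r=1 — load
T1 LOAD — after: cnt=1, r=1 — load
T0 CAS — after: cnt=2, r=1 — ok
T0 LOAD — after: cnt=2, r=2 — load
T0 CAS — after: cnt=3, r=2 — ok
T1 CAS — after: cnt=3, r=1 — retry
T1 LOAD — after: cnt=3, r=3 — load
T1 CAS — after: cnt=4, r=3 — ok

T0 = (2, 0)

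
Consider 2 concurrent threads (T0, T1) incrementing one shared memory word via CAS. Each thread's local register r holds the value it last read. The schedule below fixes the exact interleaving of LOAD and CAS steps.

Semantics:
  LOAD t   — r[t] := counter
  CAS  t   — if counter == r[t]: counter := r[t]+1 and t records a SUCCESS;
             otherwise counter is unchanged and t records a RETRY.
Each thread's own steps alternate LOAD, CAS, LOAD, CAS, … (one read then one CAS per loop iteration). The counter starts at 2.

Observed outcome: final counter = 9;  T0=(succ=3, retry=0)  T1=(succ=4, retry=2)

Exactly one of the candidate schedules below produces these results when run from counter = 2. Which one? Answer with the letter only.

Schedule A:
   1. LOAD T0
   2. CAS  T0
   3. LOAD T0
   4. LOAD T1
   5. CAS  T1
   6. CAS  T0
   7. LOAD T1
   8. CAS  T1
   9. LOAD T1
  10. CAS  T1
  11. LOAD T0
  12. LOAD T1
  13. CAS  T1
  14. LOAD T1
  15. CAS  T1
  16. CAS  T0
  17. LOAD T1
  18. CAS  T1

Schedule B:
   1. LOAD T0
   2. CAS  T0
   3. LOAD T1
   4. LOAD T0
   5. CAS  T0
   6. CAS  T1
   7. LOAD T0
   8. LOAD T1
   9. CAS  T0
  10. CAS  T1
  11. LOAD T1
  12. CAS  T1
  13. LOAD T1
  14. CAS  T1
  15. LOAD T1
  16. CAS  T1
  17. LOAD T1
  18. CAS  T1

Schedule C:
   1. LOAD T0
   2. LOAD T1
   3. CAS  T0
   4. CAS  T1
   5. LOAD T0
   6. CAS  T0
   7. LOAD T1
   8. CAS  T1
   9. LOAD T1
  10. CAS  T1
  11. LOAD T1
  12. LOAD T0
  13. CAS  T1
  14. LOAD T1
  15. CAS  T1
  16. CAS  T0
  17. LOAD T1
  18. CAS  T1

B

Run B:
1. LOAD T0 → mem=2 r[T0]=2 [LOAD]
2. CAS T0 → mem=3 r[T0]=2 [OK]
3. LOAD T1 → mem=3 r[T1]=3 [LOAD]
4. LOAD T0 → mem=3 r[T0]=3 [LOAD]
5. CAS T0 → mem=4 r[T0]=3 [OK]
6. CAS T1 → mem=4 r[T1]=3 [RETRY]
7. LOAD T0 → mem=4 r[T0]=4 [LOAD]
8. LOAD T1 → mem=4 r[T1]=4 [LOAD]
9. CAS T0 → mem=5 r[T0]=4 [OK]
10. CAS T1 → mem=5 r[T1]=4 [RETRY]
11. LOAD T1 → mem=5 r[T1]=5 [LOAD]
12. CAS T1 → mem=6 r[T1]=5 [OK]
13. LOAD T1 → mem=6 r[T1]=6 [LOAD]
14. CAS T1 → mem=7 r[T1]=6 [OK]
15. LOAD T1 → mem=7 r[T1]=7 [LOAD]
16. CAS T1 → mem=8 r[T1]=7 [OK]
17. LOAD T1 → mem=8 r[T1]=8 [LOAD]
18. CAS T1 → mem=9 r[T1]=8 [OK]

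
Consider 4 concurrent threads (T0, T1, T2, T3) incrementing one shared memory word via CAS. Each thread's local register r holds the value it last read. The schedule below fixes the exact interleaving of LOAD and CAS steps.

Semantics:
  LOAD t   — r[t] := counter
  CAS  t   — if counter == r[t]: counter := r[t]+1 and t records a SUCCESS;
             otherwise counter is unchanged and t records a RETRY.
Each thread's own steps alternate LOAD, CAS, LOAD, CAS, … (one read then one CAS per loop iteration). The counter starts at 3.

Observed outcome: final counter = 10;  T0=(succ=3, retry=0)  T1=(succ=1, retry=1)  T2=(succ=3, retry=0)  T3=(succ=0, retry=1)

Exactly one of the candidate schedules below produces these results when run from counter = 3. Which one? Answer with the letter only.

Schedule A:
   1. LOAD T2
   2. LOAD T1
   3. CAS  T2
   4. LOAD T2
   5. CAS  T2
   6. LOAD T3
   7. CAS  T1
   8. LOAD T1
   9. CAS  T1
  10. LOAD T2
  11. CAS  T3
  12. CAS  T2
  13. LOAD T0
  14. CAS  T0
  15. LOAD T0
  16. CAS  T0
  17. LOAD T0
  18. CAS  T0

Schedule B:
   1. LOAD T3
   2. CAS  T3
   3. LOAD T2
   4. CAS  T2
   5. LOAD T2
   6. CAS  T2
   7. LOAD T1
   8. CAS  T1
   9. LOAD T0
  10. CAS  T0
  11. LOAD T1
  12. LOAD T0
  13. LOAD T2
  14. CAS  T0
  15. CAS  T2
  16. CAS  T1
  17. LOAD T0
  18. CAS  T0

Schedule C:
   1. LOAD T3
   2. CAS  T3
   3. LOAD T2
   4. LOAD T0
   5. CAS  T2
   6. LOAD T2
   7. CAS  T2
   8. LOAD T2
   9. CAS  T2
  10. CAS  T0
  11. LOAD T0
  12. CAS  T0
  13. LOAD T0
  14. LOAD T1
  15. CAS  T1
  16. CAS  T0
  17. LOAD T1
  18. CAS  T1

Run A:
#1 T2 reads 3
#2 T1 reads 3
#3 T2 CAS(3→4) writes; counter now 4
#4 T2 reads 4
#5 T2 CAS(4→5) writes; counter now 5
#6 T3 reads 5
#7 T1 CAS(3→4) fails; counter now 5
#8 T1 reads 5
#9 T1 CAS(5→6) writes; counter now 6
#10 T2 reads 6
#11 T3 CAS(5→6) fails; counter now 6
#12 T2 CAS(6→7) writes; counter now 7
#13 T0 reads 7
#14 T0 CAS(7→8) writes; counter now 8
#15 T0 reads 8
#16 T0 CAS(8→9) writes; counter now 9
#17 T0 reads 9
#18 T0 CAS(9→10) writes; counter now 10

A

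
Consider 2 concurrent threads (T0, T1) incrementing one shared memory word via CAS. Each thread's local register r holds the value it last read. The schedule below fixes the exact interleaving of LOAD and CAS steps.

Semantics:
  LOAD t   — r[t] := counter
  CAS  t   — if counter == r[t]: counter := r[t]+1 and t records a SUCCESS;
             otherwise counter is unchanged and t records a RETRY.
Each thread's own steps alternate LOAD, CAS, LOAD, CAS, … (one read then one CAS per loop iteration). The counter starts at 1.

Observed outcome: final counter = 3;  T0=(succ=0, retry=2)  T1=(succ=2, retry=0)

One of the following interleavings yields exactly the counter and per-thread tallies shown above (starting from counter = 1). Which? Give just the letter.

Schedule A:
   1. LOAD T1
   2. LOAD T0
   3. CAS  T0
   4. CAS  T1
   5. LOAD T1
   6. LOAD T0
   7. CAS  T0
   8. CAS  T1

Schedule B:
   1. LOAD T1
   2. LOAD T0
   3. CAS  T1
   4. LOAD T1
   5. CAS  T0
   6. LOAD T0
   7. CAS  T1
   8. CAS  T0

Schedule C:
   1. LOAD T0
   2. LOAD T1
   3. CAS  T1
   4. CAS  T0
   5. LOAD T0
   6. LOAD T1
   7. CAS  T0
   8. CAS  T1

B

Tracing schedule B:
   1) LOAD T1:  M=1  r_T1=1
   2) LOAD T0:  M=1  r_T0=1
   3) CAS  T1:  M=2  r_T1=1 ✓
   4) LOAD T1:  M=2  r_T1=2
   5) CAS  T0:  M=2  r_T0=1 ✗
   6) LOAD T0:  M=2  r_T0=2
   7) CAS  T1:  M=3  r_T1=2 ✓
   8) CAS  T0:  M=3  r_T0=2 ✗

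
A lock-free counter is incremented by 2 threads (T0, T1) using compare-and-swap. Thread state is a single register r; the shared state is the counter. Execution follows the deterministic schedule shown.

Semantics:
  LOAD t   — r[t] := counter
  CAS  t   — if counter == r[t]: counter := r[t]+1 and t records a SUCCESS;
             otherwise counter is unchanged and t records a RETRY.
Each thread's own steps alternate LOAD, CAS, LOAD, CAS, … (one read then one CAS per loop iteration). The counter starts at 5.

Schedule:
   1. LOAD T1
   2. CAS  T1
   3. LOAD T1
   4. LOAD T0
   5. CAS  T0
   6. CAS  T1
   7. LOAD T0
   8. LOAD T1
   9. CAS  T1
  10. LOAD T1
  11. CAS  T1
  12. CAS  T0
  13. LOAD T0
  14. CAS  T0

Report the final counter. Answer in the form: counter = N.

counter = 10

#1 T1 reads 5
#2 T1 CAS(5→6) writes; counter now 6
#3 T1 reads 6
#4 T0 reads 6
#5 T0 CAS(6→7) writes; counter now 7
#6 T1 CAS(6→7) fails; counter now 7
#7 T0 reads 7
#8 T1 reads 7
#9 T1 CAS(7→8) writes; counter now 8
#10 T1 reads 8
#11 T1 CAS(8→9) writes; counter now 9
#12 T0 CAS(7→8) fails; counter now 9
#13 T0 reads 9
#14 T0 CAS(9→10) writes; counter now 10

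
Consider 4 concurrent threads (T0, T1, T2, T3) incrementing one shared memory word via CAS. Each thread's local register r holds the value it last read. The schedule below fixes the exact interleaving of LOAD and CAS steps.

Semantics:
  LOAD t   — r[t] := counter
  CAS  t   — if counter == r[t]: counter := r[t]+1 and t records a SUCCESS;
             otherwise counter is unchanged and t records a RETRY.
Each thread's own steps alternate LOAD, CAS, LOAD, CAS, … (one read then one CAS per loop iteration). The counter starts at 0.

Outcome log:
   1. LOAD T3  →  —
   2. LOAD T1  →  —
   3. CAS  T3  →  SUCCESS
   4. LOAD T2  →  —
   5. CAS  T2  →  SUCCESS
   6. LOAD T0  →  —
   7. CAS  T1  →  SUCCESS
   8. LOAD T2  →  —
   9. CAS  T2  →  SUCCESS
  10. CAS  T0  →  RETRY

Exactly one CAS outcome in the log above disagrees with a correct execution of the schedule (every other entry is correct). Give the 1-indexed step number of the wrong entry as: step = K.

Re-executing:
   1) LOAD T3:  M=0  r_T3=0
   2) LOAD T1:  M=0  r_T1=0
   3) CAS  T3:  M=1  r_T3=0 ✓
   4) LOAD T2:  M=1  r_T2=1
   5) CAS  T2:  M=2  r_T2=1 ✓
   6) LOAD T0:  M=2  r_T0=2
   7) CAS  T1:  M=2  r_T1=0 ✗
   8) LOAD T2:  M=2  r_T2=2
   9) CAS  T2:  M=3  r_T2=2 ✓
  10) CAS  T0:  M=3  r_T0=2 ✗
Log disagrees first at step 7.

step = 7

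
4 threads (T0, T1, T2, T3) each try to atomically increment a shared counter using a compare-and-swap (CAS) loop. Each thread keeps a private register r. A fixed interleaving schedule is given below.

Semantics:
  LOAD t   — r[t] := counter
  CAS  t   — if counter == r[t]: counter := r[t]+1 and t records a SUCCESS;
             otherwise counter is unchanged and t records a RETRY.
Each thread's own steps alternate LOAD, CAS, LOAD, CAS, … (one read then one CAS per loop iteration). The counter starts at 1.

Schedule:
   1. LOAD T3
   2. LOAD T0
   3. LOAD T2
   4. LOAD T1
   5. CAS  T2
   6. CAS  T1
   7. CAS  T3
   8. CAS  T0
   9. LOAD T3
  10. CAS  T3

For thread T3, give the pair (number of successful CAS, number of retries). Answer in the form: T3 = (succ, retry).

[1] T3.load  rd  (counter 1, T3.r 1)
[2] T0.load  rd  (counter 1, T0.r 1)
[3] T2.load  rd  (counter 1, T2.r 1)
[4] T1.load  rd  (counter 1, T1.r 1)
[5] T2.cas  hit  (counter 2, T2.r 1)
[6] T1.cas  miss  (counter 2, T1.r 1)
[7] T3.cas  miss  (counter 2, T3.r 1)
[8] T0.cas  miss  (counter 2, T0.r 1)
[9] T3.load  rd  (counter 2, T3.r 2)
[10] T3.cas  hit  (counter 3, T3.r 2)

T3 = (1, 1)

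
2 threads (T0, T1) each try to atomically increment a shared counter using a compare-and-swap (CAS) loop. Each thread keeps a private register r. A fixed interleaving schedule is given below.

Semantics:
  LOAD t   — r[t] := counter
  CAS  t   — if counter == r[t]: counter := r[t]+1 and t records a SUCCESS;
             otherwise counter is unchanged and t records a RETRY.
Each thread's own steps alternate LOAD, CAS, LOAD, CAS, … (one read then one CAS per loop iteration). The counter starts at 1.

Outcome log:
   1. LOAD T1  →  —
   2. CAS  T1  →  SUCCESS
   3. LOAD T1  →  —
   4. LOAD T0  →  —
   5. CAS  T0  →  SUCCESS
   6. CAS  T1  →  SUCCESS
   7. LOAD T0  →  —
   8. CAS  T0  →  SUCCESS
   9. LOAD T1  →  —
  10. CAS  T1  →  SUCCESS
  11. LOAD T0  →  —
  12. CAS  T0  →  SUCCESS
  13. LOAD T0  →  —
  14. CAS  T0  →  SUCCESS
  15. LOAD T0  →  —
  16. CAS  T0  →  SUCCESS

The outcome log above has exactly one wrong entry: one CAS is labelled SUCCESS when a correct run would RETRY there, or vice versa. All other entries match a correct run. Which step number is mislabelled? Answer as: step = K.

Re-executing:
1. LOAD T1 → mem=1 r[T1]=1 [LOAD]
2. CAS T1 → mem=2 r[T1]=1 [OK]
3. LOAD T1 → mem=2 r[T1]=2 [LOAD]
4. LOAD T0 → mem=2 r[T0]=2 [LOAD]
5. CAS T0 → mem=3 r[T0]=2 [OK]
6. CAS T1 → mem=3 r[T1]=2 [RETRY]
7. LOAD T0 → mem=3 r[T0]=3 [LOAD]
8. CAS T0 → mem=4 r[T0]=3 [OK]
9. LOAD T1 → mem=4 r[T1]=4 [LOAD]
10. CAS T1 → mem=5 r[T1]=4 [OK]
11. LOAD T0 → mem=5 r[T0]=5 [LOAD]
12. CAS T0 → mem=6 r[T0]=5 [OK]
13. LOAD T0 → mem=6 r[T0]=6 [LOAD]
14. CAS T0 → mem=7 r[T0]=6 [OK]
15. LOAD T0 → mem=7 r[T0]=7 [LOAD]
16. CAS T0 → mem=8 r[T0]=7 [OK]
Flip is step 6.

step = 6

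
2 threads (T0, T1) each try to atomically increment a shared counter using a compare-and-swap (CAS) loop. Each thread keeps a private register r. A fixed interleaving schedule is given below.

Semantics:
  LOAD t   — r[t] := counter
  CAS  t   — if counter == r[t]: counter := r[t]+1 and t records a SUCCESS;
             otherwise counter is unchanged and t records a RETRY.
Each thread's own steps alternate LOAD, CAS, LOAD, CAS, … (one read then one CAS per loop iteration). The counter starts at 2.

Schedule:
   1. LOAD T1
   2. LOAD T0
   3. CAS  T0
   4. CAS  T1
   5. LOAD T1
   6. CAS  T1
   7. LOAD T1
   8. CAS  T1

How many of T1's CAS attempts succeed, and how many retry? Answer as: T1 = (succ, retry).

step 1: T1 LOAD ⇒ load; ctr=2 reg=2
step 2: T0 LOAD ⇒ load; ctr=2 reg=2
step 3: T0 CAS ⇒ ok; ctr=3 reg=2
step 4: T1 CAS ⇒ retry; ctr=3 reg=2
step 5: T1 LOAD ⇒ load; ctr=3 reg=3
step 6: T1 CAS ⇒ ok; ctr=4 reg=3
step 7: T1 LOAD ⇒ load; ctr=4 reg=4
step 8: T1 CAS ⇒ ok; ctr=5 reg=4

T1 = (2, 1)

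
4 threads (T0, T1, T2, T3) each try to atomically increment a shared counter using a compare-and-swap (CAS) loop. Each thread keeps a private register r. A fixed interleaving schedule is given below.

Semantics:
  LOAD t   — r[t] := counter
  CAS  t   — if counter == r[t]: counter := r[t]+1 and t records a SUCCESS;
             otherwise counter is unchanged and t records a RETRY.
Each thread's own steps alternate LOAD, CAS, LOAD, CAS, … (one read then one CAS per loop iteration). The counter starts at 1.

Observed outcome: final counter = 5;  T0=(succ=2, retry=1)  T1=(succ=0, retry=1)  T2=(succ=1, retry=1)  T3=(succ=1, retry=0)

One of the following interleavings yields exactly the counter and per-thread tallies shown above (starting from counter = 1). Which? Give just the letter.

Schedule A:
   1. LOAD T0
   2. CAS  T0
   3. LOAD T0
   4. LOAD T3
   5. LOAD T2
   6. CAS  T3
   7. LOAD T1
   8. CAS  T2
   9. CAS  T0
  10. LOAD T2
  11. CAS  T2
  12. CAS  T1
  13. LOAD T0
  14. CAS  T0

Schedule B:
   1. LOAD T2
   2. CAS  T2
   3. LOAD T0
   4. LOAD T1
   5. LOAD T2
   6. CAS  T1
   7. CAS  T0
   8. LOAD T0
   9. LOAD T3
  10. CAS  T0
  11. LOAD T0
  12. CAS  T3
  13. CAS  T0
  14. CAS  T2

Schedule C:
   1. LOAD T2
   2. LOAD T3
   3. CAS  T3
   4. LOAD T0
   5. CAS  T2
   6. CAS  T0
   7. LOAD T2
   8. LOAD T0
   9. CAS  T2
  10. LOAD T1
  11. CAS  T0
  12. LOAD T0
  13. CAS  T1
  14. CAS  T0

Tracing schedule A:
   1) LOAD T0:  M=1  r_T0=1
   2) CAS  T0:  M=2  r_T0=1 ✓
   3) LOAD T0:  M=2  r_T0=2
   4) LOAD T3:  M=2  r_T3=2
   5) LOAD T2:  M=2  r_T2=2
   6) CAS  T3:  M=3  r_T3=2 ✓
   7) LOAD T1:  M=3  r_T1=3
   8) CAS  T2:  M=3  r_T2=2 ✗
   9) CAS  T0:  M=3  r_T0=2 ✗
  10) LOAD T2:  M=3  r_T2=3
  11) CAS  T2:  M=4  r_T2=3 ✓
  12) CAS  T1:  M=4  r_T1=3 ✗
  13) LOAD T0:  M=4  r_T0=4
  14) CAS  T0:  M=5  r_T0=4 ✓

A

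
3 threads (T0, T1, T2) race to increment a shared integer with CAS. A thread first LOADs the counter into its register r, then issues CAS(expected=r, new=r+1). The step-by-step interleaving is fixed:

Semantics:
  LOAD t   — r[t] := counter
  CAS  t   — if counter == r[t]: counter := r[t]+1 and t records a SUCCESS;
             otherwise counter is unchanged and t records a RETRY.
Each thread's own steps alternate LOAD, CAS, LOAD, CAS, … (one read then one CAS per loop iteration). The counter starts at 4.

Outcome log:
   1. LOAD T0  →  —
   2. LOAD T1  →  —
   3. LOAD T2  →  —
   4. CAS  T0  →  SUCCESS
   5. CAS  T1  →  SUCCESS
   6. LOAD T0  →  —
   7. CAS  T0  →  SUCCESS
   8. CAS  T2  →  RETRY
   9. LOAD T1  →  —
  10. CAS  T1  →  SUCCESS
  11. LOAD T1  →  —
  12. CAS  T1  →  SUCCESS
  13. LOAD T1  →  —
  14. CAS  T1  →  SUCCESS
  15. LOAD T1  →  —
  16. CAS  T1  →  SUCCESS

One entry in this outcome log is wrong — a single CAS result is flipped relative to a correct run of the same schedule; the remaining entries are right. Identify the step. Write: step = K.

step = 5

Reference trace:
   1) LOAD T0:  M=4  r_T0=4
   2) LOAD T1:  M=4  r_T1=4
   3) LOAD T2:  M=4  r_T2=4
   4) CAS  T0:  M=5  r_T0=4 ✓
   5) CAS  T1:  M=5  r_T1=4 ✗
   6) LOAD T0:  M=5  r_T0=5
   7) CAS  T0:  M=6  r_T0=5 ✓
   8) CAS  T2:  M=6  r_T2=4 ✗
   9) LOAD T1:  M=6  r_T1=6
  10) CAS  T1:  M=7  r_T1=6 ✓
  11) LOAD T1:  M=7  r_T1=7
  12) CAS  T1:  M=8  r_T1=7 ✓
  13) LOAD T1:  M=8  r_T1=8
  14) CAS  T1:  M=9  r_T1=8 ✓
  15) LOAD T1:  M=9  r_T1=9
  16) CAS  T1:  M=10  r_T1=9 ✓
Log disagrees first at step 5.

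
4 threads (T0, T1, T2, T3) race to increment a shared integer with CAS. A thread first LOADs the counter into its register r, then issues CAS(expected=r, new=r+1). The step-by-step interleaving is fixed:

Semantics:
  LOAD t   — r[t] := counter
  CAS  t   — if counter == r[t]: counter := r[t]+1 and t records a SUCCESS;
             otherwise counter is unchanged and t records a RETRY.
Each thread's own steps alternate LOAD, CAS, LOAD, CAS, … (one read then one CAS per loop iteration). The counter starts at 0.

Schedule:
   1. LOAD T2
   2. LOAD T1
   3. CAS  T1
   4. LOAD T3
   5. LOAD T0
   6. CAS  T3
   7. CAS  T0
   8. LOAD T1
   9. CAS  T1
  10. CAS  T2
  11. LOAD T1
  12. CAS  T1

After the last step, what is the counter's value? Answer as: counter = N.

counter = 4

step 1: T2 LOAD ⇒ load; ctr=0 reg=0
step 2: T1 LOAD ⇒ load; ctr=0 reg=0
step 3: T1 CAS ⇒ ok; ctr=1 reg=0
step 4: T3 LOAD ⇒ load; ctr=1 reg=1
step 5: T0 LOAD ⇒ load; ctr=1 reg=1
step 6: T3 CAS ⇒ ok; ctr=2 reg=1
step 7: T0 CAS ⇒ retry; ctr=2 reg=1
step 8: T1 LOAD ⇒ load; ctr=2 reg=2
step 9: T1 CAS ⇒ ok; ctr=3 reg=2
step 10: T2 CAS ⇒ retry; ctr=3 reg=0
step 11: T1 LOAD ⇒ load; ctr=3 reg=3
step 12: T1 CAS ⇒ ok; ctr=4 reg=3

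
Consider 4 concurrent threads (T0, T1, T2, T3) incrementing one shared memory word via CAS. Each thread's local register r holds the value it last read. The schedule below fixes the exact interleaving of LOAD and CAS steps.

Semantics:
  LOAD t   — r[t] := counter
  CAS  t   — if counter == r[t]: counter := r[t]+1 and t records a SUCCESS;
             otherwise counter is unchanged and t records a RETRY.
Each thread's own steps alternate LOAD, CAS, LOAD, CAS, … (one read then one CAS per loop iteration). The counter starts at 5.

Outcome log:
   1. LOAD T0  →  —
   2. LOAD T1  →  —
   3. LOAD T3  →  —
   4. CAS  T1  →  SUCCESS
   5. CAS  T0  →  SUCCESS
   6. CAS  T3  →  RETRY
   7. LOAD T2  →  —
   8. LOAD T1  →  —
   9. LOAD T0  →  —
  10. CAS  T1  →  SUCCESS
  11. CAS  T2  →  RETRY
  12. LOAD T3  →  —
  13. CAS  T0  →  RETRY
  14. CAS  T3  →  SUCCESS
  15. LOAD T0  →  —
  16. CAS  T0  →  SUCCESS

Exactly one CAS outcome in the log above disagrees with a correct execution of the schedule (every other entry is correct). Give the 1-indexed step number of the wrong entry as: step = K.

step = 5

Re-executing:
   1) LOAD T0:  M=5  r_T0=5
   2) LOAD T1:  M=5  r_T1=5
   3) LOAD T3:  M=5  r_T3=5
   4) CAS  T1:  M=6  r_T1=5 ✓
   5) CAS  T0:  M=6  r_T0=5 ✗
   6) CAS  T3:  M=6  r_T3=5 ✗
   7) LOAD T2:  M=6  r_T2=6
   8) LOAD T1:  M=6  r_T1=6
   9) LOAD T0:  M=6  r_T0=6
  10) CAS  T1:  M=7  r_T1=6 ✓
  11) CAS  T2:  M=7  r_T2=6 ✗
  12) LOAD T3:  M=7  r_T3=7
  13) CAS  T0:  M=7  r_T0=6 ✗
  14) CAS  T3:  M=8  r_T3=7 ✓
  15) LOAD T0:  M=8  r_T0=8
  16) CAS  T0:  M=9  r_T0=8 ✓
Log disagrees first at step 5.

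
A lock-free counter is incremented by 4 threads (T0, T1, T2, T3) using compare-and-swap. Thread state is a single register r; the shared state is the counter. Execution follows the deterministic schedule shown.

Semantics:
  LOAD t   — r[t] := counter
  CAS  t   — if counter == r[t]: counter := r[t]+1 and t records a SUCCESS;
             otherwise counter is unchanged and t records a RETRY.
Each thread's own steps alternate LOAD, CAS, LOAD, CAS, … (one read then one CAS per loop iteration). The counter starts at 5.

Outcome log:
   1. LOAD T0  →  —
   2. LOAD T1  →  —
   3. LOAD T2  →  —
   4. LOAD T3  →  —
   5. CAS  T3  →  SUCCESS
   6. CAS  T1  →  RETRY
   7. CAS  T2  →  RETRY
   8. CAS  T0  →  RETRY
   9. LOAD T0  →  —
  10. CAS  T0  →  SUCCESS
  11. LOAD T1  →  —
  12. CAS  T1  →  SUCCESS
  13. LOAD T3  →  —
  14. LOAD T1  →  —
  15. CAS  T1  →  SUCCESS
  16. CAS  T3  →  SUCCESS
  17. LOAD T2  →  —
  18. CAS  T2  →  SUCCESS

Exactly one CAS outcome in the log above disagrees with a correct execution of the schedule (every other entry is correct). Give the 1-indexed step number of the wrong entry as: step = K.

step = 16

Correct run:
   1) LOAD T0:  M=5  r_T0=5
   2) LOAD T1:  M=5  r_T1=5
   3) LOAD T2:  M=5  r_T2=5
   4) LOAD T3:  M=5  r_T3=5
   5) CAS  T3:  M=6  r_T3=5 ✓
   6) CAS  T1:  M=6  r_T1=5 ✗
   7) CAS  T2:  M=6  r_T2=5 ✗
   8) CAS  T0:  M=6  r_T0=5 ✗
   9) LOAD T0:  M=6  r_T0=6
  10) CAS  T0:  M=7  r_T0=6 ✓
  11) LOAD T1:  M=7  r_T1=7
  12) CAS  T1:  M=8  r_T1=7 ✓
  13) LOAD T3:  M=8  r_T3=8
  14) LOAD T1:  M=8  r_T1=8
  15) CAS  T1:  M=9  r_T1=8 ✓
  16) CAS  T3:  M=9  r_T3=8 ✗
  17) LOAD T2:  M=9  r_T2=9
  18) CAS  T2:  M=10  r_T2=9 ✓
Flip is step 16.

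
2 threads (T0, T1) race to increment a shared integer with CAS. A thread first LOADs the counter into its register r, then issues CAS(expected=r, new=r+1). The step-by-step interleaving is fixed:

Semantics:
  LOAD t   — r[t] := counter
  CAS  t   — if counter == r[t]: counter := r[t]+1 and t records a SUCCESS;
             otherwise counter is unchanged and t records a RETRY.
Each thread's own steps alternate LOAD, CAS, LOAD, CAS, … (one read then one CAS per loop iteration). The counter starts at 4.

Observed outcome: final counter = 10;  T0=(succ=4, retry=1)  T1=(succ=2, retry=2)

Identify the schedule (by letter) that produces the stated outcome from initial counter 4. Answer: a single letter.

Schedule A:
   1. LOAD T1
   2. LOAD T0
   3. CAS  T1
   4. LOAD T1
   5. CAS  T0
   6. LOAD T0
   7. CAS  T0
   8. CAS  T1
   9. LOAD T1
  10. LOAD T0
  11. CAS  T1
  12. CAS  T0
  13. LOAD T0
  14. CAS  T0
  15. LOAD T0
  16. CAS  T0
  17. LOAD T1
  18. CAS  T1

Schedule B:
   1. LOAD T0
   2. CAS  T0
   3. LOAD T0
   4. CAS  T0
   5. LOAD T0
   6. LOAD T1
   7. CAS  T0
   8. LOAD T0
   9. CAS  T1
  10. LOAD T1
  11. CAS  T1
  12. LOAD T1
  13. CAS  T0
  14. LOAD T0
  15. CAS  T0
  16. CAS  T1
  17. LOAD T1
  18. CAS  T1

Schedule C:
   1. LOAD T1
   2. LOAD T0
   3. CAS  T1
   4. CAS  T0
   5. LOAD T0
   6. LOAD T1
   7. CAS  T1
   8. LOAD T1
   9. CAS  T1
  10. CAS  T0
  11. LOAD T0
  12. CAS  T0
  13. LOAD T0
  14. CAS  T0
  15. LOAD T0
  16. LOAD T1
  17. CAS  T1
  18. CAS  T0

B

Simulating candidate B:
step 1: T0 LOAD ⇒ load; ctr=4 reg=4
step 2: T0 CAS ⇒ ok; ctr=5 reg=4
step 3: T0 LOAD ⇒ load; ctr=5 reg=5
step 4: T0 CAS ⇒ ok; ctr=6 reg=5
step 5: T0 LOAD ⇒ load; ctr=6 reg=6
step 6: T1 LOAD ⇒ load; ctr=6 reg=6
step 7: T0 CAS ⇒ ok; ctr=7 reg=6
step 8: T0 LOAD ⇒ load; ctr=7 reg=7
step 9: T1 CAS ⇒ retry; ctr=7 reg=6
step 10: T1 LOAD ⇒ load; ctr=7 reg=7
step 11: T1 CAS ⇒ ok; ctr=8 reg=7
step 12: T1 LOAD ⇒ load; ctr=8 reg=8
step 13: T0 CAS ⇒ retry; ctr=8 reg=7
step 14: T0 LOAD ⇒ load; ctr=8 reg=8
step 15: T0 CAS ⇒ ok; ctr=9 reg=8
step 16: T1 CAS ⇒ retry; ctr=9 reg=8
step 17: T1 LOAD ⇒ load; ctr=9 reg=9
step 18: T1 CAS ⇒ ok; ctr=10 reg=9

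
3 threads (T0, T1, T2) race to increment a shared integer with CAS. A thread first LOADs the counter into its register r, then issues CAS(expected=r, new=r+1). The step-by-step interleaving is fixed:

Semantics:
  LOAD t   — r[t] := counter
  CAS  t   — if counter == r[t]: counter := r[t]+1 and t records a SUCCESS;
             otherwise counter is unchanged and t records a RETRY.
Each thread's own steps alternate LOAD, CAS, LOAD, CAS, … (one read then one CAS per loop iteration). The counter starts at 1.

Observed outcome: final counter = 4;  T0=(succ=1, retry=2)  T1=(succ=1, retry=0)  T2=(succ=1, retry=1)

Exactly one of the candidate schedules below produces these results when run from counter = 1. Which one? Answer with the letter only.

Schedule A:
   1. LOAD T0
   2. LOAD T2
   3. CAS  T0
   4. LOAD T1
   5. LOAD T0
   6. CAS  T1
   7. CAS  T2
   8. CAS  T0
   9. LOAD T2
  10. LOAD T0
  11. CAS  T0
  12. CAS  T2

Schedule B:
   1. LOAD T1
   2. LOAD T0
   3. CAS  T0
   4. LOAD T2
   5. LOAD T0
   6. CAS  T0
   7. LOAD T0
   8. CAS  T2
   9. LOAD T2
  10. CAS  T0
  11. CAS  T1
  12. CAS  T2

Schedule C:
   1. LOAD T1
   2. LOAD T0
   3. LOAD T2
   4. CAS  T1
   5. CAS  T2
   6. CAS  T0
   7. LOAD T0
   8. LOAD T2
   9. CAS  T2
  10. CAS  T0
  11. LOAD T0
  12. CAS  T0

C

Run C:
T1 LOAD — after: cnt=1, r=1 — load
T0 LOAD — after: cnt=1, r=1 — load
T2 LOAD — after: cnt=1, r=1 — load
T1 CAS — after: cnt=2, r=1 — ok
T2 CAS — after: cnt=2, r=1 — retry
T0 CAS — after: cnt=2, r=1 — retry
T0 LOAD — after: cnt=2, r=2 — load
T2 LOAD — after: cnt=2, r=2 — load
T2 CAS — after: cnt=3, r=2 — ok
T0 CAS — after: cnt=3, r=2 — retry
T0 LOAD — after: cnt=3, r=3 — load
T0 CAS — after: cnt=4, r=3 — ok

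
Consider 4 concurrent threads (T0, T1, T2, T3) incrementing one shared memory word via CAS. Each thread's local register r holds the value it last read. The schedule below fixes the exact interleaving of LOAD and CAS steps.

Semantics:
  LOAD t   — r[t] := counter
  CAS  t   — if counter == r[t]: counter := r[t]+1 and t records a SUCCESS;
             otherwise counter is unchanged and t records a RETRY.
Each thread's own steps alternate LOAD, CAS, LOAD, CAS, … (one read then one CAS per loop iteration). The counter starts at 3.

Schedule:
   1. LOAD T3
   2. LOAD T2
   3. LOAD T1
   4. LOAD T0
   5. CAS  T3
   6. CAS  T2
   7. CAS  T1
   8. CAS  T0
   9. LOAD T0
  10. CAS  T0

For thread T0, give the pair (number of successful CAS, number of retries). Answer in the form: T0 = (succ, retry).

T0 = (1, 1)

T3 LOAD — after: cnt=3, r=3 — load
T2 LOAD — after: cnt=3, r=3 — load
T1 LOAD — after: cnt=3, r=3 — load
T0 LOAD — after: cnt=3, r=3 — load
T3 CAS — after: cnt=4, r=3 — ok
T2 CAS — after: cnt=4, r=3 — retry
T1 CAS — after: cnt=4, r=3 — retry
T0 CAS — after: cnt=4, r=3 — retry
T0 LOAD — after: cnt=4, r=4 — load
T0 CAS — after: cnt=5, r=4 — ok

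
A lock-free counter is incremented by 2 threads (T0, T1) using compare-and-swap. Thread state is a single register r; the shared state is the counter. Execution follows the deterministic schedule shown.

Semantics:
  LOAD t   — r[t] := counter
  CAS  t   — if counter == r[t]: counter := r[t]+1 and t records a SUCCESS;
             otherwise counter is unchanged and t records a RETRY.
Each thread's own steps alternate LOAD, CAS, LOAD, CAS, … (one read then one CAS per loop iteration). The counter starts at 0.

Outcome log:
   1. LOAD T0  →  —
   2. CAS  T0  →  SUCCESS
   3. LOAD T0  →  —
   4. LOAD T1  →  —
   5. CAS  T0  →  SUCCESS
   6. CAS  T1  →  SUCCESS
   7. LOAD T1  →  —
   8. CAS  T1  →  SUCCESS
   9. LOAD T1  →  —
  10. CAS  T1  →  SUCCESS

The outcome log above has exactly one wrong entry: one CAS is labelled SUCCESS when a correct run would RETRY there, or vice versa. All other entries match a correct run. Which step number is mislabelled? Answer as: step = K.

Re-executing:
T0 LOAD — after: cnt=0, r=0 — load
T0 CAS — after: cnt=1, r=0 — ok
T0 LOAD — after: cnt=1, r=1 — load
T1 LOAD — after: cnt=1, r=1 — load
T0 CAS — after: cnt=2, r=1 — ok
T1 CAS — after: cnt=2, r=1 — retry
T1 LOAD — after: cnt=2, r=2 — load
T1 CAS — after: cnt=3, r=2 — ok
T1 LOAD — after: cnt=3, r=3 — load
T1 CAS — after: cnt=4, r=3 — ok
Mismatch at 6.

step = 6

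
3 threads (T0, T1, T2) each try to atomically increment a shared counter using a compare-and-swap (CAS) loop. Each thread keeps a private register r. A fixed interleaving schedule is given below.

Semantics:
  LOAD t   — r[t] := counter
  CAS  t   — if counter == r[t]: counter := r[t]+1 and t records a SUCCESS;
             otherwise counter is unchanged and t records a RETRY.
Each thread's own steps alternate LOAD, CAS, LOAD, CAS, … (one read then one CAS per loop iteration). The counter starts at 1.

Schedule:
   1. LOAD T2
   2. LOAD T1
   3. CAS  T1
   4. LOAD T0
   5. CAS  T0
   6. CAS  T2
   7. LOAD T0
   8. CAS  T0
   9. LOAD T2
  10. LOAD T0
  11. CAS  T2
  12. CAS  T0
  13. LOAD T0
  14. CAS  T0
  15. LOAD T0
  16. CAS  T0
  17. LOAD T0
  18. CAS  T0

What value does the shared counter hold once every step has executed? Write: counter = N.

[1] T2.load  rd  (counter 1, T2.r 1)
[2] T1.load  rd  (counter 1, T1.r 1)
[3] T1.cas  hit  (counter 2, T1.r 1)
[4] T0.load  rd  (counter 2, T0.r 2)
[5] T0.cas  hit  (counter 3, T0.r 2)
[6] T2.cas  miss  (counter 3, T2.r 1)
[7] T0.load  rd  (counter 3, T0.r 3)
[8] T0.cas  hit  (counter 4, T0.r 3)
[9] T2.load  rd  (counter 4, T2.r 4)
[10] T0.load  rd  (counter 4, T0.r 4)
[11] T2.cas  hit  (counter 5, T2.r 4)
[12] T0.cas  miss  (counter 5, T0.r 4)
[13] T0.load  rd  (counter 5, T0.r 5)
[14] T0.cas  hit  (counter 6, T0.r 5)
[15] T0.load  rd  (counter 6, T0.r 6)
[16] T0.cas  hit  (counter 7, T0.r 6)
[17] T0.load  rd  (counter 7, T0.r 7)
[18] T0.cas  hit  (counter 8, T0.r 7)

counter = 8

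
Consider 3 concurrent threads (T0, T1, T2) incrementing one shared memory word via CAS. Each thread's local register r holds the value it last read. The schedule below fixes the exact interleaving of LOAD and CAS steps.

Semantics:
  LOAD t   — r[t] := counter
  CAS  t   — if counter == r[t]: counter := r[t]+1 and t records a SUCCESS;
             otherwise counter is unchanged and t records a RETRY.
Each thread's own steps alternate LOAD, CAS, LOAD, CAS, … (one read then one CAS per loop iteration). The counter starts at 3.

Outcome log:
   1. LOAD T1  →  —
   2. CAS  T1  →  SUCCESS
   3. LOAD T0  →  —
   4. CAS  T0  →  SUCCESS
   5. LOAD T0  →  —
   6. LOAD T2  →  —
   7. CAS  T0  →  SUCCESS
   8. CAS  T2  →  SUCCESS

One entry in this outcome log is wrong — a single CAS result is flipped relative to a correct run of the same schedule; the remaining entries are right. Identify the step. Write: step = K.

Correct run:
   1) LOAD T1:  M=3  r_T1=3
   2) CAS  T1:  M=4  r_T1=3 ✓
   3) LOAD T0:  M=4  r_T0=4
   4) CAS  T0:  M=5  r_T0=4 ✓
   5) LOAD T0:  M=5  r_T0=5
   6) LOAD T2:  M=5  r_T2=5
   7) CAS  T0:  M=6  r_T0=5 ✓
   8) CAS  T2:  M=6  r_T2=5 ✗
Mismatch at 8.

step = 8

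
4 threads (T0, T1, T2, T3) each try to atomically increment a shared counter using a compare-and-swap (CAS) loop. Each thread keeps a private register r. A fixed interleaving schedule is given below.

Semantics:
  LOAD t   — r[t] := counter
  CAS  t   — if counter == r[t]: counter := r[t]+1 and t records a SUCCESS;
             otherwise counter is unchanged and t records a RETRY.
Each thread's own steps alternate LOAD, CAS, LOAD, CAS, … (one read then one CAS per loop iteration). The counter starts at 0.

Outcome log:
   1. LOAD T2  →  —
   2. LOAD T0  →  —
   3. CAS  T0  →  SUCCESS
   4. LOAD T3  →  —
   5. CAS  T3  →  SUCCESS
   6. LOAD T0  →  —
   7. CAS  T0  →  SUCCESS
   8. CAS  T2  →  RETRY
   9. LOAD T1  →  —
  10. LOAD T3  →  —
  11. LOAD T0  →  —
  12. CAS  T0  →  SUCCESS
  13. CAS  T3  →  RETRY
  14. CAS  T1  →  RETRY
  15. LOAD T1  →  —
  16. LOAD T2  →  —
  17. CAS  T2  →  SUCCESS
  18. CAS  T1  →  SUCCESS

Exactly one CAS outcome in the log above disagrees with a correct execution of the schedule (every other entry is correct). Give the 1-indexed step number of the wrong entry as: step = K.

Reference trace:
[1] T2.load  rd  (counter 0, T2.r 0)
[2] T0.load  rd  (counter 0, T0.r 0)
[3] T0.cas  hit  (counter 1, T0.r 0)
[4] T3.load  rd  (counter 1, T3.r 1)
[5] T3.cas  hit  (counter 2, T3.r 1)
[6] T0.load  rd  (counter 2, T0.r 2)
[7] T0.cas  hit  (counter 3, T0.r 2)
[8] T2.cas  miss  (counter 3, T2.r 0)
[9] T1.load  rd  (counter 3, T1.r 3)
[10] T3.load  rd  (counter 3, T3.r 3)
[11] T0.load  rd  (counter 3, T0.r 3)
[12] T0.cas  hit  (counter 4, T0.r 3)
[13] T3.cas  miss  (counter 4, T3.r 3)
[14] T1.cas  miss  (counter 4, T1.r 3)
[15] T1.load  rd  (counter 4, T1.r 4)
[16] T2.load  rd  (counter 4, T2.r 4)
[17] T2.cas  hit  (counter 5, T2.r 4)
[18] T1.cas  miss  (counter 5, T1.r 4)
Flip is step 18.

step = 18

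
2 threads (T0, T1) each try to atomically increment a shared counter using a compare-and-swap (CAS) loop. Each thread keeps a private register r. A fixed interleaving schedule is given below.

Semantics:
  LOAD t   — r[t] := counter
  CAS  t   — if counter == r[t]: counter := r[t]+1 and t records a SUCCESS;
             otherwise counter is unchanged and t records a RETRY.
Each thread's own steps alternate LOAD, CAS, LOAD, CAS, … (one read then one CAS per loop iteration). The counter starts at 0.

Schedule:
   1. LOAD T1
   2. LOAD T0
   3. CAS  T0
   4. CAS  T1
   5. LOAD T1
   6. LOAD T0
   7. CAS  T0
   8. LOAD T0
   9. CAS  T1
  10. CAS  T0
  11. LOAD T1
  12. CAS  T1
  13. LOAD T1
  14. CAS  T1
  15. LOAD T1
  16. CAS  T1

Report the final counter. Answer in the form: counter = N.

[1] T1.load  rd  (counter 0, T1.r 0)
[2] T0.load  rd  (counter 0, T0.r 0)
[3] T0.cas  hit  (counter 1, T0.r 0)
[4] T1.cas  miss  (counter 1, T1.r 0)
[5] T1.load  rd  (counter 1, T1.r 1)
[6] T0.load  rd  (counter 1, T0.r 1)
[7] T0.cas  hit  (counter 2, T0.r 1)
[8] T0.load  rd  (counter 2, T0.r 2)
[9] T1.cas  miss  (counter 2, T1.r 1)
[10] T0.cas  hit  (counter 3, T0.r 2)
[11] T1.load  rd  (counter 3, T1.r 3)
[12] T1.cas  hit  (counter 4, T1.r 3)
[13] T1.load  rd  (counter 4, T1.r 4)
[14] T1.cas  hit  (counter 5, T1.r 4)
[15] T1.load  rd  (counter 5, T1.r 5)
[16] T1.cas  hit  (counter 6, T1.r 5)

counter = 6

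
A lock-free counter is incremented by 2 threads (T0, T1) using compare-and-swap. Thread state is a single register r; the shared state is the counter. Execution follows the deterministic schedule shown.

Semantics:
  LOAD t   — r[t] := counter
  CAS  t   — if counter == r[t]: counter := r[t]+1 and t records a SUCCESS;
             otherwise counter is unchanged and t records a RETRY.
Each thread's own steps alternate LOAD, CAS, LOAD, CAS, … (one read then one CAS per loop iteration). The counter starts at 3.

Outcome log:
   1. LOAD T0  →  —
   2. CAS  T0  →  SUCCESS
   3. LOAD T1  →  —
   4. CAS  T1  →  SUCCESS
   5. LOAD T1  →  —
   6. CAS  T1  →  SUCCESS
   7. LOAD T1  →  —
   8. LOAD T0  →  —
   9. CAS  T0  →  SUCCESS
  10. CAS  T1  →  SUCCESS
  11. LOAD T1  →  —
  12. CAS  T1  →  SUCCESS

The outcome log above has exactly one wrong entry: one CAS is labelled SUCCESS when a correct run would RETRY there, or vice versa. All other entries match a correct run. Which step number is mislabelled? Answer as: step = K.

step = 10

Reference trace:
#1 T0 reads 3
#2 T0 CAS(3→4) writes; counter now 4
#3 T1 reads 4
#4 T1 CAS(4→5) writes; counter now 5
#5 T1 reads 5
#6 T1 CAS(5→6) writes; counter now 6
#7 T1 reads 6
#8 T0 reads 6
#9 T0 CAS(6→7) writes; counter now 7
#10 T1 CAS(6→7) fails; counter now 7
#11 T1 reads 7
#12 T1 CAS(7→8) writes; counter now 8
Mismatch at 10.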